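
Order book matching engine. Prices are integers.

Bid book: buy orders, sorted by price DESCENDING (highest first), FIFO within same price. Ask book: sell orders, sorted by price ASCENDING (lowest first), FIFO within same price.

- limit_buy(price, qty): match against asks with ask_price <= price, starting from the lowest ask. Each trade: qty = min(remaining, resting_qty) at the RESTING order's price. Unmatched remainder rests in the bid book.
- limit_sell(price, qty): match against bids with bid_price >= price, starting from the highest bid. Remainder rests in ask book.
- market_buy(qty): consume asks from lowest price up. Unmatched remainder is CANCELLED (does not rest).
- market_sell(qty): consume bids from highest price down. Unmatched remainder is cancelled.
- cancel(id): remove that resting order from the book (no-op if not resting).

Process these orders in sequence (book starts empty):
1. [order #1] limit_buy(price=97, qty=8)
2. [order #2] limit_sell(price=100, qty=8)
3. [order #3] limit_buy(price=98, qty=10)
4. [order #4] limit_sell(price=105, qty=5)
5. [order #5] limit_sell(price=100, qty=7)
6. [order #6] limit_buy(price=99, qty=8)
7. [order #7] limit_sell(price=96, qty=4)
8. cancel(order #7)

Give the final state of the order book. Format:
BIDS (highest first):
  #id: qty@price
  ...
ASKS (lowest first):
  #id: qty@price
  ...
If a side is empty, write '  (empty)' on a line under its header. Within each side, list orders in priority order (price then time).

Answer: BIDS (highest first):
  #6: 4@99
  #3: 10@98
  #1: 8@97
ASKS (lowest first):
  #2: 8@100
  #5: 7@100
  #4: 5@105

Derivation:
After op 1 [order #1] limit_buy(price=97, qty=8): fills=none; bids=[#1:8@97] asks=[-]
After op 2 [order #2] limit_sell(price=100, qty=8): fills=none; bids=[#1:8@97] asks=[#2:8@100]
After op 3 [order #3] limit_buy(price=98, qty=10): fills=none; bids=[#3:10@98 #1:8@97] asks=[#2:8@100]
After op 4 [order #4] limit_sell(price=105, qty=5): fills=none; bids=[#3:10@98 #1:8@97] asks=[#2:8@100 #4:5@105]
After op 5 [order #5] limit_sell(price=100, qty=7): fills=none; bids=[#3:10@98 #1:8@97] asks=[#2:8@100 #5:7@100 #4:5@105]
After op 6 [order #6] limit_buy(price=99, qty=8): fills=none; bids=[#6:8@99 #3:10@98 #1:8@97] asks=[#2:8@100 #5:7@100 #4:5@105]
After op 7 [order #7] limit_sell(price=96, qty=4): fills=#6x#7:4@99; bids=[#6:4@99 #3:10@98 #1:8@97] asks=[#2:8@100 #5:7@100 #4:5@105]
After op 8 cancel(order #7): fills=none; bids=[#6:4@99 #3:10@98 #1:8@97] asks=[#2:8@100 #5:7@100 #4:5@105]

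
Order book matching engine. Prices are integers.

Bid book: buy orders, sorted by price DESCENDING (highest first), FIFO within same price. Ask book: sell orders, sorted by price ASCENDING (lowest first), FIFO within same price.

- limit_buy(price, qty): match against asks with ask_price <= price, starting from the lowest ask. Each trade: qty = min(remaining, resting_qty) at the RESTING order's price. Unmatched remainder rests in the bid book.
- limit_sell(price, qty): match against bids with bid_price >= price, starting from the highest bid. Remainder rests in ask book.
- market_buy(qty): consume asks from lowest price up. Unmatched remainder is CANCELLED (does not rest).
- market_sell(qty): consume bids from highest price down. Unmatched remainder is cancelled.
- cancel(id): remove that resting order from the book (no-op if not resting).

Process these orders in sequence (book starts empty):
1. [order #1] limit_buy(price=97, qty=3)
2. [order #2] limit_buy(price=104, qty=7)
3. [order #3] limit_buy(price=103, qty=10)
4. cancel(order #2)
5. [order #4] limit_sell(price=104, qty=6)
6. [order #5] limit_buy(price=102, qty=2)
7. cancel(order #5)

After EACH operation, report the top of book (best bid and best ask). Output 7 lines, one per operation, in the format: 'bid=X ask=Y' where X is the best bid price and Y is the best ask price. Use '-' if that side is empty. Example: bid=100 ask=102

Answer: bid=97 ask=-
bid=104 ask=-
bid=104 ask=-
bid=103 ask=-
bid=103 ask=104
bid=103 ask=104
bid=103 ask=104

Derivation:
After op 1 [order #1] limit_buy(price=97, qty=3): fills=none; bids=[#1:3@97] asks=[-]
After op 2 [order #2] limit_buy(price=104, qty=7): fills=none; bids=[#2:7@104 #1:3@97] asks=[-]
After op 3 [order #3] limit_buy(price=103, qty=10): fills=none; bids=[#2:7@104 #3:10@103 #1:3@97] asks=[-]
After op 4 cancel(order #2): fills=none; bids=[#3:10@103 #1:3@97] asks=[-]
After op 5 [order #4] limit_sell(price=104, qty=6): fills=none; bids=[#3:10@103 #1:3@97] asks=[#4:6@104]
After op 6 [order #5] limit_buy(price=102, qty=2): fills=none; bids=[#3:10@103 #5:2@102 #1:3@97] asks=[#4:6@104]
After op 7 cancel(order #5): fills=none; bids=[#3:10@103 #1:3@97] asks=[#4:6@104]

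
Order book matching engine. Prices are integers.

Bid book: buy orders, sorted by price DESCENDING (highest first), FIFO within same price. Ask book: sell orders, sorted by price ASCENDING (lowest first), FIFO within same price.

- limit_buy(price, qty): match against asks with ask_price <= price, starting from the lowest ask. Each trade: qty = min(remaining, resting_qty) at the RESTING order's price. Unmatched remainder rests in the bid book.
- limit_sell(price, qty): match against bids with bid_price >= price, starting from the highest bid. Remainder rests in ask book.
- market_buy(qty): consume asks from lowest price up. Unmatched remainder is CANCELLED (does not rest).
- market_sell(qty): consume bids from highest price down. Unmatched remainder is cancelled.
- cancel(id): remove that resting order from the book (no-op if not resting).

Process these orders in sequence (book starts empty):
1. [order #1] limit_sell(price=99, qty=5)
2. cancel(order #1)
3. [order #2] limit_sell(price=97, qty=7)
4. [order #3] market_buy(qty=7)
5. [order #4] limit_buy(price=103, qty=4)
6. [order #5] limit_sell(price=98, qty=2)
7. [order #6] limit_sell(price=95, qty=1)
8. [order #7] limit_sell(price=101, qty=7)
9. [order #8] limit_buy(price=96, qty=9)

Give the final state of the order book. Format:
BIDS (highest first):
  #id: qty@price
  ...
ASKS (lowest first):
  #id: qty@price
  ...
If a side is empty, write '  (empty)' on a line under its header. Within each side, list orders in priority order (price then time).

Answer: BIDS (highest first):
  #8: 9@96
ASKS (lowest first):
  #7: 6@101

Derivation:
After op 1 [order #1] limit_sell(price=99, qty=5): fills=none; bids=[-] asks=[#1:5@99]
After op 2 cancel(order #1): fills=none; bids=[-] asks=[-]
After op 3 [order #2] limit_sell(price=97, qty=7): fills=none; bids=[-] asks=[#2:7@97]
After op 4 [order #3] market_buy(qty=7): fills=#3x#2:7@97; bids=[-] asks=[-]
After op 5 [order #4] limit_buy(price=103, qty=4): fills=none; bids=[#4:4@103] asks=[-]
After op 6 [order #5] limit_sell(price=98, qty=2): fills=#4x#5:2@103; bids=[#4:2@103] asks=[-]
After op 7 [order #6] limit_sell(price=95, qty=1): fills=#4x#6:1@103; bids=[#4:1@103] asks=[-]
After op 8 [order #7] limit_sell(price=101, qty=7): fills=#4x#7:1@103; bids=[-] asks=[#7:6@101]
After op 9 [order #8] limit_buy(price=96, qty=9): fills=none; bids=[#8:9@96] asks=[#7:6@101]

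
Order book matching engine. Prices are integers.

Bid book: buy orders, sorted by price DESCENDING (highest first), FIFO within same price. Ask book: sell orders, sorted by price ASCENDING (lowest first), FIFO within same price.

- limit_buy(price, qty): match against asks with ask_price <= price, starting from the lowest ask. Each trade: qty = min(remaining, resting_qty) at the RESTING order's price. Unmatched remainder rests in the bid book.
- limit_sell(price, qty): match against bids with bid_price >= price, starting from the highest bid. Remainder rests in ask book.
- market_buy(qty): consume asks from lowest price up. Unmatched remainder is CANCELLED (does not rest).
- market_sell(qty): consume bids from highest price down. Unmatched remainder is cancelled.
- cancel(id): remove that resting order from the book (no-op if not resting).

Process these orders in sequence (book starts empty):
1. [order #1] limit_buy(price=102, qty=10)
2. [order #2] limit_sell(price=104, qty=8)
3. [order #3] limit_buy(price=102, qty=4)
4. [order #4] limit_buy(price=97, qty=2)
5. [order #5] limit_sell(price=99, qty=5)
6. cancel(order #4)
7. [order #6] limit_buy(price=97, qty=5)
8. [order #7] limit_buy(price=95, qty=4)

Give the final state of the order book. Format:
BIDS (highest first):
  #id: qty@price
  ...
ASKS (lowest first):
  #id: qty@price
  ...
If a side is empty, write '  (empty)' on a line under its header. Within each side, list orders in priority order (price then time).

After op 1 [order #1] limit_buy(price=102, qty=10): fills=none; bids=[#1:10@102] asks=[-]
After op 2 [order #2] limit_sell(price=104, qty=8): fills=none; bids=[#1:10@102] asks=[#2:8@104]
After op 3 [order #3] limit_buy(price=102, qty=4): fills=none; bids=[#1:10@102 #3:4@102] asks=[#2:8@104]
After op 4 [order #4] limit_buy(price=97, qty=2): fills=none; bids=[#1:10@102 #3:4@102 #4:2@97] asks=[#2:8@104]
After op 5 [order #5] limit_sell(price=99, qty=5): fills=#1x#5:5@102; bids=[#1:5@102 #3:4@102 #4:2@97] asks=[#2:8@104]
After op 6 cancel(order #4): fills=none; bids=[#1:5@102 #3:4@102] asks=[#2:8@104]
After op 7 [order #6] limit_buy(price=97, qty=5): fills=none; bids=[#1:5@102 #3:4@102 #6:5@97] asks=[#2:8@104]
After op 8 [order #7] limit_buy(price=95, qty=4): fills=none; bids=[#1:5@102 #3:4@102 #6:5@97 #7:4@95] asks=[#2:8@104]

Answer: BIDS (highest first):
  #1: 5@102
  #3: 4@102
  #6: 5@97
  #7: 4@95
ASKS (lowest first):
  #2: 8@104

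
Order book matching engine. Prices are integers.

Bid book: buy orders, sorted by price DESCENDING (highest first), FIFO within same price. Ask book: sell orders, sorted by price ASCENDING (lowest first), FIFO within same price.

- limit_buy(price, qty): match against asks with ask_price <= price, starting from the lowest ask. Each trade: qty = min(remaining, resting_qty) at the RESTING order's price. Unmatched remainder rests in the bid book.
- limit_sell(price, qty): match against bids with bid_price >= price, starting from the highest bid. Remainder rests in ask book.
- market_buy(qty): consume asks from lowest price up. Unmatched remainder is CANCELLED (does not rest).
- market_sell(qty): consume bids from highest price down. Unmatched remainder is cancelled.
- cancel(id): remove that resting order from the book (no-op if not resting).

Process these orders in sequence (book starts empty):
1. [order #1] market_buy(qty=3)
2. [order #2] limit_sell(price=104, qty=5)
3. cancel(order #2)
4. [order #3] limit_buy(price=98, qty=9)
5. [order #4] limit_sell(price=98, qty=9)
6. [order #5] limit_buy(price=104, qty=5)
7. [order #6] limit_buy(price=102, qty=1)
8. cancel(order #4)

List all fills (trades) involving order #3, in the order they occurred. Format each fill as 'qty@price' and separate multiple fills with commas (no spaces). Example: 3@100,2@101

After op 1 [order #1] market_buy(qty=3): fills=none; bids=[-] asks=[-]
After op 2 [order #2] limit_sell(price=104, qty=5): fills=none; bids=[-] asks=[#2:5@104]
After op 3 cancel(order #2): fills=none; bids=[-] asks=[-]
After op 4 [order #3] limit_buy(price=98, qty=9): fills=none; bids=[#3:9@98] asks=[-]
After op 5 [order #4] limit_sell(price=98, qty=9): fills=#3x#4:9@98; bids=[-] asks=[-]
After op 6 [order #5] limit_buy(price=104, qty=5): fills=none; bids=[#5:5@104] asks=[-]
After op 7 [order #6] limit_buy(price=102, qty=1): fills=none; bids=[#5:5@104 #6:1@102] asks=[-]
After op 8 cancel(order #4): fills=none; bids=[#5:5@104 #6:1@102] asks=[-]

Answer: 9@98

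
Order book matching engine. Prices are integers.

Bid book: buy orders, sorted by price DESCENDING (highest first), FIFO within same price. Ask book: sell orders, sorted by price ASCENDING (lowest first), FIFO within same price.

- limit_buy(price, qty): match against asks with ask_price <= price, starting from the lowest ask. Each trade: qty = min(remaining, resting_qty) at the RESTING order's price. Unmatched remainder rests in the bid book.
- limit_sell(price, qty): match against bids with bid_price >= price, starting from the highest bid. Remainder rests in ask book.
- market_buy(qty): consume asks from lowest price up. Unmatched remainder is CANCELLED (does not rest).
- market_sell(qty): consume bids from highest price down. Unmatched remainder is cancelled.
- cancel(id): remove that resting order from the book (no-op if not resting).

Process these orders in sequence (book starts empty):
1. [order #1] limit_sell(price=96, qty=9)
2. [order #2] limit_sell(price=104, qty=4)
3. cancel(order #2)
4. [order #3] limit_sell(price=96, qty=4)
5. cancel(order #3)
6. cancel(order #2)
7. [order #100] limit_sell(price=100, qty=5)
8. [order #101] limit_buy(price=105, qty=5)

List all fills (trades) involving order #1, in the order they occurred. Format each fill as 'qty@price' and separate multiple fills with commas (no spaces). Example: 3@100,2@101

Answer: 5@96

Derivation:
After op 1 [order #1] limit_sell(price=96, qty=9): fills=none; bids=[-] asks=[#1:9@96]
After op 2 [order #2] limit_sell(price=104, qty=4): fills=none; bids=[-] asks=[#1:9@96 #2:4@104]
After op 3 cancel(order #2): fills=none; bids=[-] asks=[#1:9@96]
After op 4 [order #3] limit_sell(price=96, qty=4): fills=none; bids=[-] asks=[#1:9@96 #3:4@96]
After op 5 cancel(order #3): fills=none; bids=[-] asks=[#1:9@96]
After op 6 cancel(order #2): fills=none; bids=[-] asks=[#1:9@96]
After op 7 [order #100] limit_sell(price=100, qty=5): fills=none; bids=[-] asks=[#1:9@96 #100:5@100]
After op 8 [order #101] limit_buy(price=105, qty=5): fills=#101x#1:5@96; bids=[-] asks=[#1:4@96 #100:5@100]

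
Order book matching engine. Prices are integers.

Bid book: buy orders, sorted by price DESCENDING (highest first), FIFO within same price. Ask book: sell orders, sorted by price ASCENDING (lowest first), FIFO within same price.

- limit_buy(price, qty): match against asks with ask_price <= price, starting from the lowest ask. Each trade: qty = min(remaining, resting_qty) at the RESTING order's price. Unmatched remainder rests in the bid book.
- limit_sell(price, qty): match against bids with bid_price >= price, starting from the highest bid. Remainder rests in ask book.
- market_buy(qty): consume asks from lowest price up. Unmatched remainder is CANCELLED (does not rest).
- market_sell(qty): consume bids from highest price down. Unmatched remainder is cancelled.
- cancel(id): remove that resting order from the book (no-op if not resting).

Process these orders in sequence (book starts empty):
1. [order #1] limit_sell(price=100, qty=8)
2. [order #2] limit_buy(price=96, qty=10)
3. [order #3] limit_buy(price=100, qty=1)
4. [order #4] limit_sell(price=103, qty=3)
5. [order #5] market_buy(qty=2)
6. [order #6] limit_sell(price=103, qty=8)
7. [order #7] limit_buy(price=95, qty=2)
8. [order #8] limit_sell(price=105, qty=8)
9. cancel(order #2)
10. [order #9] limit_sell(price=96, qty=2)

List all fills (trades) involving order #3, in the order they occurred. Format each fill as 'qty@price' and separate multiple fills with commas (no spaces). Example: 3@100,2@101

Answer: 1@100

Derivation:
After op 1 [order #1] limit_sell(price=100, qty=8): fills=none; bids=[-] asks=[#1:8@100]
After op 2 [order #2] limit_buy(price=96, qty=10): fills=none; bids=[#2:10@96] asks=[#1:8@100]
After op 3 [order #3] limit_buy(price=100, qty=1): fills=#3x#1:1@100; bids=[#2:10@96] asks=[#1:7@100]
After op 4 [order #4] limit_sell(price=103, qty=3): fills=none; bids=[#2:10@96] asks=[#1:7@100 #4:3@103]
After op 5 [order #5] market_buy(qty=2): fills=#5x#1:2@100; bids=[#2:10@96] asks=[#1:5@100 #4:3@103]
After op 6 [order #6] limit_sell(price=103, qty=8): fills=none; bids=[#2:10@96] asks=[#1:5@100 #4:3@103 #6:8@103]
After op 7 [order #7] limit_buy(price=95, qty=2): fills=none; bids=[#2:10@96 #7:2@95] asks=[#1:5@100 #4:3@103 #6:8@103]
After op 8 [order #8] limit_sell(price=105, qty=8): fills=none; bids=[#2:10@96 #7:2@95] asks=[#1:5@100 #4:3@103 #6:8@103 #8:8@105]
After op 9 cancel(order #2): fills=none; bids=[#7:2@95] asks=[#1:5@100 #4:3@103 #6:8@103 #8:8@105]
After op 10 [order #9] limit_sell(price=96, qty=2): fills=none; bids=[#7:2@95] asks=[#9:2@96 #1:5@100 #4:3@103 #6:8@103 #8:8@105]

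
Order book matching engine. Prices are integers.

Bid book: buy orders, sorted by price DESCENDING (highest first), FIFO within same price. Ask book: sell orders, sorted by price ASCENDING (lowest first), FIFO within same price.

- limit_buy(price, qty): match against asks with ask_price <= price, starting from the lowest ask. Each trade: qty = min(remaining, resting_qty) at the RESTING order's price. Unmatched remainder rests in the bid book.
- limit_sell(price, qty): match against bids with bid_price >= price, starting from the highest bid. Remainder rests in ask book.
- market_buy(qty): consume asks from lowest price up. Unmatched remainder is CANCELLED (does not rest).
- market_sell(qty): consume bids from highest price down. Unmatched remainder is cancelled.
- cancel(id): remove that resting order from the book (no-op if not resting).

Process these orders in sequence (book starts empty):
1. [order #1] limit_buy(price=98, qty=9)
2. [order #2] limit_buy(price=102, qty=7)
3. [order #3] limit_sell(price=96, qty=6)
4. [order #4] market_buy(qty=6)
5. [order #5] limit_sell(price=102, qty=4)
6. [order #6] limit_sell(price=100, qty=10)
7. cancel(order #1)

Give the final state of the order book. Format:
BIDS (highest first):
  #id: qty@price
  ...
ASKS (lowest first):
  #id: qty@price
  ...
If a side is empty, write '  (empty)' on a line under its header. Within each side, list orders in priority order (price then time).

Answer: BIDS (highest first):
  (empty)
ASKS (lowest first):
  #6: 10@100
  #5: 3@102

Derivation:
After op 1 [order #1] limit_buy(price=98, qty=9): fills=none; bids=[#1:9@98] asks=[-]
After op 2 [order #2] limit_buy(price=102, qty=7): fills=none; bids=[#2:7@102 #1:9@98] asks=[-]
After op 3 [order #3] limit_sell(price=96, qty=6): fills=#2x#3:6@102; bids=[#2:1@102 #1:9@98] asks=[-]
After op 4 [order #4] market_buy(qty=6): fills=none; bids=[#2:1@102 #1:9@98] asks=[-]
After op 5 [order #5] limit_sell(price=102, qty=4): fills=#2x#5:1@102; bids=[#1:9@98] asks=[#5:3@102]
After op 6 [order #6] limit_sell(price=100, qty=10): fills=none; bids=[#1:9@98] asks=[#6:10@100 #5:3@102]
After op 7 cancel(order #1): fills=none; bids=[-] asks=[#6:10@100 #5:3@102]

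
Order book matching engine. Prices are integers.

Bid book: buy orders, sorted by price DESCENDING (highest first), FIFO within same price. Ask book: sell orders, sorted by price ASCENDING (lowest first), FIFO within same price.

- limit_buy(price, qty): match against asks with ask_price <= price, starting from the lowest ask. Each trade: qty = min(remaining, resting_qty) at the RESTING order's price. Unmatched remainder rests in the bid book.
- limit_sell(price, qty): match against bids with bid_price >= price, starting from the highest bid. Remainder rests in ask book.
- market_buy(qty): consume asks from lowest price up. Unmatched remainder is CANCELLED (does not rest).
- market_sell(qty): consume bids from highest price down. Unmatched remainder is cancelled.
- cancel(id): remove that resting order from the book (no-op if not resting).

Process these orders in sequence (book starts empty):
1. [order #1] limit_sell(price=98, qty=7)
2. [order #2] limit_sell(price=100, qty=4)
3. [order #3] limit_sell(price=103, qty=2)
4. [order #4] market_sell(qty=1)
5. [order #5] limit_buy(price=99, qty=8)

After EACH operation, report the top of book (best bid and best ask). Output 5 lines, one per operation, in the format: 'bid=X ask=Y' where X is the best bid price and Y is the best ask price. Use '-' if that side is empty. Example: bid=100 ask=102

After op 1 [order #1] limit_sell(price=98, qty=7): fills=none; bids=[-] asks=[#1:7@98]
After op 2 [order #2] limit_sell(price=100, qty=4): fills=none; bids=[-] asks=[#1:7@98 #2:4@100]
After op 3 [order #3] limit_sell(price=103, qty=2): fills=none; bids=[-] asks=[#1:7@98 #2:4@100 #3:2@103]
After op 4 [order #4] market_sell(qty=1): fills=none; bids=[-] asks=[#1:7@98 #2:4@100 #3:2@103]
After op 5 [order #5] limit_buy(price=99, qty=8): fills=#5x#1:7@98; bids=[#5:1@99] asks=[#2:4@100 #3:2@103]

Answer: bid=- ask=98
bid=- ask=98
bid=- ask=98
bid=- ask=98
bid=99 ask=100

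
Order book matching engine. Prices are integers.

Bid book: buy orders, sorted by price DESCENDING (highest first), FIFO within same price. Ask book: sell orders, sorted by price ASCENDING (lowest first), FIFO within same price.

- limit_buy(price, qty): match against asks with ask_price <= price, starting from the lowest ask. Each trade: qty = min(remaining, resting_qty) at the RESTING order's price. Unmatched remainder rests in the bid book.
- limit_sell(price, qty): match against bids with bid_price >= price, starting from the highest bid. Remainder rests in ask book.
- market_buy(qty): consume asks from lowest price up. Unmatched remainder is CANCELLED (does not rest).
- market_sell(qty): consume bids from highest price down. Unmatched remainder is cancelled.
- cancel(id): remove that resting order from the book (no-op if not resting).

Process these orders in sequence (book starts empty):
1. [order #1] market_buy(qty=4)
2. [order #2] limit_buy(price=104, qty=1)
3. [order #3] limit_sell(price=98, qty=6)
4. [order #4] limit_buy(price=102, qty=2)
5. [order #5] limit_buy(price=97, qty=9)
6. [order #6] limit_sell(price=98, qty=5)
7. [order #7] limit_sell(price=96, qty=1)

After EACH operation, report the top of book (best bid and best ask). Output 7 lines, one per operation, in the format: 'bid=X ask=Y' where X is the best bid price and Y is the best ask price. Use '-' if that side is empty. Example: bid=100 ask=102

After op 1 [order #1] market_buy(qty=4): fills=none; bids=[-] asks=[-]
After op 2 [order #2] limit_buy(price=104, qty=1): fills=none; bids=[#2:1@104] asks=[-]
After op 3 [order #3] limit_sell(price=98, qty=6): fills=#2x#3:1@104; bids=[-] asks=[#3:5@98]
After op 4 [order #4] limit_buy(price=102, qty=2): fills=#4x#3:2@98; bids=[-] asks=[#3:3@98]
After op 5 [order #5] limit_buy(price=97, qty=9): fills=none; bids=[#5:9@97] asks=[#3:3@98]
After op 6 [order #6] limit_sell(price=98, qty=5): fills=none; bids=[#5:9@97] asks=[#3:3@98 #6:5@98]
After op 7 [order #7] limit_sell(price=96, qty=1): fills=#5x#7:1@97; bids=[#5:8@97] asks=[#3:3@98 #6:5@98]

Answer: bid=- ask=-
bid=104 ask=-
bid=- ask=98
bid=- ask=98
bid=97 ask=98
bid=97 ask=98
bid=97 ask=98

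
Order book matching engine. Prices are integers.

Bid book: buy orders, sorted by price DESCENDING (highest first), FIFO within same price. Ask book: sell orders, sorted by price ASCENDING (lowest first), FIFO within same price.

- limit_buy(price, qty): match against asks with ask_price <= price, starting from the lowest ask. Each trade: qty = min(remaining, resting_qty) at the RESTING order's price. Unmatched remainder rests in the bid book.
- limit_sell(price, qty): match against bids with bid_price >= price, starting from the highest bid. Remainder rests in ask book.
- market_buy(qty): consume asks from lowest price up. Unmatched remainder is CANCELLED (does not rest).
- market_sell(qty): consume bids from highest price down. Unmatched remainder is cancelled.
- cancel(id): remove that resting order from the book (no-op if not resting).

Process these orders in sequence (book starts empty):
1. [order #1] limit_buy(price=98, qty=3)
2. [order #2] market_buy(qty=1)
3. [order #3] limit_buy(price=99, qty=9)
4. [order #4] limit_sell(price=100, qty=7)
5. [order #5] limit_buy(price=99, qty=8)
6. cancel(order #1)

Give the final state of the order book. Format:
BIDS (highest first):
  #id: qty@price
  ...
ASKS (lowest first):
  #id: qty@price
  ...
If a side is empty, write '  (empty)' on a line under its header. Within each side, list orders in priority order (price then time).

Answer: BIDS (highest first):
  #3: 9@99
  #5: 8@99
ASKS (lowest first):
  #4: 7@100

Derivation:
After op 1 [order #1] limit_buy(price=98, qty=3): fills=none; bids=[#1:3@98] asks=[-]
After op 2 [order #2] market_buy(qty=1): fills=none; bids=[#1:3@98] asks=[-]
After op 3 [order #3] limit_buy(price=99, qty=9): fills=none; bids=[#3:9@99 #1:3@98] asks=[-]
After op 4 [order #4] limit_sell(price=100, qty=7): fills=none; bids=[#3:9@99 #1:3@98] asks=[#4:7@100]
After op 5 [order #5] limit_buy(price=99, qty=8): fills=none; bids=[#3:9@99 #5:8@99 #1:3@98] asks=[#4:7@100]
After op 6 cancel(order #1): fills=none; bids=[#3:9@99 #5:8@99] asks=[#4:7@100]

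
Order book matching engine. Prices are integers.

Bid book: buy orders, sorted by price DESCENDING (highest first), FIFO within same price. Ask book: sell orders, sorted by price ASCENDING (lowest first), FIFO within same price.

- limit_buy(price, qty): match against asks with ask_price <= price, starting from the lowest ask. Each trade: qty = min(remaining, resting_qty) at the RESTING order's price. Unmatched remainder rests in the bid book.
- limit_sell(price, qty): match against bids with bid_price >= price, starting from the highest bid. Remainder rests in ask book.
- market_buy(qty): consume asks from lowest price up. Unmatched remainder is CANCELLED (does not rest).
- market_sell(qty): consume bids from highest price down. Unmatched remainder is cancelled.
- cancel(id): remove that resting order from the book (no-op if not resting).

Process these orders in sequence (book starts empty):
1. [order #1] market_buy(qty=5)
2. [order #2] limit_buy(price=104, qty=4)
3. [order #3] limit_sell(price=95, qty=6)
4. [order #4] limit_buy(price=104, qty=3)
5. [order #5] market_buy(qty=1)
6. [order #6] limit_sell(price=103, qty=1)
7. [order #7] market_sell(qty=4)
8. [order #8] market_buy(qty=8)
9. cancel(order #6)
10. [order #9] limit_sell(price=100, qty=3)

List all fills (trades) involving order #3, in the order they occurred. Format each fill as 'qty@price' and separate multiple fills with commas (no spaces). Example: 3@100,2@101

Answer: 4@104,2@95

Derivation:
After op 1 [order #1] market_buy(qty=5): fills=none; bids=[-] asks=[-]
After op 2 [order #2] limit_buy(price=104, qty=4): fills=none; bids=[#2:4@104] asks=[-]
After op 3 [order #3] limit_sell(price=95, qty=6): fills=#2x#3:4@104; bids=[-] asks=[#3:2@95]
After op 4 [order #4] limit_buy(price=104, qty=3): fills=#4x#3:2@95; bids=[#4:1@104] asks=[-]
After op 5 [order #5] market_buy(qty=1): fills=none; bids=[#4:1@104] asks=[-]
After op 6 [order #6] limit_sell(price=103, qty=1): fills=#4x#6:1@104; bids=[-] asks=[-]
After op 7 [order #7] market_sell(qty=4): fills=none; bids=[-] asks=[-]
After op 8 [order #8] market_buy(qty=8): fills=none; bids=[-] asks=[-]
After op 9 cancel(order #6): fills=none; bids=[-] asks=[-]
After op 10 [order #9] limit_sell(price=100, qty=3): fills=none; bids=[-] asks=[#9:3@100]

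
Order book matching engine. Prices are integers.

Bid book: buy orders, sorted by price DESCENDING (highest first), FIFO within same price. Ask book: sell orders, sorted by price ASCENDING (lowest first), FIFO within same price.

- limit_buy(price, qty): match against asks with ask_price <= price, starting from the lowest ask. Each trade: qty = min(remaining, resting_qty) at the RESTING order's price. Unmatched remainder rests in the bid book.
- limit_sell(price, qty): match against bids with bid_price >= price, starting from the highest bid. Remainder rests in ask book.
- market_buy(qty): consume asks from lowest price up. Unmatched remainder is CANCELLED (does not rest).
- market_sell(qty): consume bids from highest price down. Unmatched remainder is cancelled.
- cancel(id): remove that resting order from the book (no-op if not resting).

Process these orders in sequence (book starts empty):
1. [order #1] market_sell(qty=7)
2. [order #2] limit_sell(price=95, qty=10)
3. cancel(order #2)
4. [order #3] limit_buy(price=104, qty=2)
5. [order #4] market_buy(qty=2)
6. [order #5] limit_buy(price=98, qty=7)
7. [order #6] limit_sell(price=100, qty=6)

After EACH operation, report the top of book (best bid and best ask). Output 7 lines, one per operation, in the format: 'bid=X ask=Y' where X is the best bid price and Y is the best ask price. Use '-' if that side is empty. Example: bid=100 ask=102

After op 1 [order #1] market_sell(qty=7): fills=none; bids=[-] asks=[-]
After op 2 [order #2] limit_sell(price=95, qty=10): fills=none; bids=[-] asks=[#2:10@95]
After op 3 cancel(order #2): fills=none; bids=[-] asks=[-]
After op 4 [order #3] limit_buy(price=104, qty=2): fills=none; bids=[#3:2@104] asks=[-]
After op 5 [order #4] market_buy(qty=2): fills=none; bids=[#3:2@104] asks=[-]
After op 6 [order #5] limit_buy(price=98, qty=7): fills=none; bids=[#3:2@104 #5:7@98] asks=[-]
After op 7 [order #6] limit_sell(price=100, qty=6): fills=#3x#6:2@104; bids=[#5:7@98] asks=[#6:4@100]

Answer: bid=- ask=-
bid=- ask=95
bid=- ask=-
bid=104 ask=-
bid=104 ask=-
bid=104 ask=-
bid=98 ask=100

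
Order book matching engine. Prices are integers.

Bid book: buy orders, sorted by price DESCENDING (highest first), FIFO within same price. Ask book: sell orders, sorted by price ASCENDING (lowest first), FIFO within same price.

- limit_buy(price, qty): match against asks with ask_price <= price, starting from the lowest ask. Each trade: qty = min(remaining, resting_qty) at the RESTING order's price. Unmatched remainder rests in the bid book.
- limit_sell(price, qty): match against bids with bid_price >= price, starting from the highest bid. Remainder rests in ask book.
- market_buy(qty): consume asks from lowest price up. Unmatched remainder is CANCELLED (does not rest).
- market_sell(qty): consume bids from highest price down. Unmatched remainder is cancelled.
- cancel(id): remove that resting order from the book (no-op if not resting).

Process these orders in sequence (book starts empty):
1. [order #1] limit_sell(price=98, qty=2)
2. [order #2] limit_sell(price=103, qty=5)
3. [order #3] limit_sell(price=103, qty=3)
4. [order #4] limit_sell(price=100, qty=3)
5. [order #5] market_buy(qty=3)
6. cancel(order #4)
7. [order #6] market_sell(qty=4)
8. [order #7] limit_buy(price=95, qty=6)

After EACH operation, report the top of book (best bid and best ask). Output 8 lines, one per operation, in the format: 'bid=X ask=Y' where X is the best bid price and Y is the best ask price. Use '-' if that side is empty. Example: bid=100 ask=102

Answer: bid=- ask=98
bid=- ask=98
bid=- ask=98
bid=- ask=98
bid=- ask=100
bid=- ask=103
bid=- ask=103
bid=95 ask=103

Derivation:
After op 1 [order #1] limit_sell(price=98, qty=2): fills=none; bids=[-] asks=[#1:2@98]
After op 2 [order #2] limit_sell(price=103, qty=5): fills=none; bids=[-] asks=[#1:2@98 #2:5@103]
After op 3 [order #3] limit_sell(price=103, qty=3): fills=none; bids=[-] asks=[#1:2@98 #2:5@103 #3:3@103]
After op 4 [order #4] limit_sell(price=100, qty=3): fills=none; bids=[-] asks=[#1:2@98 #4:3@100 #2:5@103 #3:3@103]
After op 5 [order #5] market_buy(qty=3): fills=#5x#1:2@98 #5x#4:1@100; bids=[-] asks=[#4:2@100 #2:5@103 #3:3@103]
After op 6 cancel(order #4): fills=none; bids=[-] asks=[#2:5@103 #3:3@103]
After op 7 [order #6] market_sell(qty=4): fills=none; bids=[-] asks=[#2:5@103 #3:3@103]
After op 8 [order #7] limit_buy(price=95, qty=6): fills=none; bids=[#7:6@95] asks=[#2:5@103 #3:3@103]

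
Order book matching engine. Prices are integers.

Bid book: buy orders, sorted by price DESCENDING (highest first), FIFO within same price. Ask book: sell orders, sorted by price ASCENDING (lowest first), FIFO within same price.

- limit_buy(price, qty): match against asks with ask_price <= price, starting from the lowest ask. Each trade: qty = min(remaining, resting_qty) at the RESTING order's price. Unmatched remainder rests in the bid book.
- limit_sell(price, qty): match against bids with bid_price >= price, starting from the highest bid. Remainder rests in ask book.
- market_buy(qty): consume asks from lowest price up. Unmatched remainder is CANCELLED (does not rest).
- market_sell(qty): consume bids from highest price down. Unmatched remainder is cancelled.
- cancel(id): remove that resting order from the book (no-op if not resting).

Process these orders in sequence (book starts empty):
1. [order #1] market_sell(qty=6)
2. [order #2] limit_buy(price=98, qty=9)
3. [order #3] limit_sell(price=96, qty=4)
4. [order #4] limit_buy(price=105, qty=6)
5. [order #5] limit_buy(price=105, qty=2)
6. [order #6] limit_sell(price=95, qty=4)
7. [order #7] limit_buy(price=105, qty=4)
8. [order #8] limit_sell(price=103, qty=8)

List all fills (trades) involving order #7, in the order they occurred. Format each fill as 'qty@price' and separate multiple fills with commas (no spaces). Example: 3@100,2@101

After op 1 [order #1] market_sell(qty=6): fills=none; bids=[-] asks=[-]
After op 2 [order #2] limit_buy(price=98, qty=9): fills=none; bids=[#2:9@98] asks=[-]
After op 3 [order #3] limit_sell(price=96, qty=4): fills=#2x#3:4@98; bids=[#2:5@98] asks=[-]
After op 4 [order #4] limit_buy(price=105, qty=6): fills=none; bids=[#4:6@105 #2:5@98] asks=[-]
After op 5 [order #5] limit_buy(price=105, qty=2): fills=none; bids=[#4:6@105 #5:2@105 #2:5@98] asks=[-]
After op 6 [order #6] limit_sell(price=95, qty=4): fills=#4x#6:4@105; bids=[#4:2@105 #5:2@105 #2:5@98] asks=[-]
After op 7 [order #7] limit_buy(price=105, qty=4): fills=none; bids=[#4:2@105 #5:2@105 #7:4@105 #2:5@98] asks=[-]
After op 8 [order #8] limit_sell(price=103, qty=8): fills=#4x#8:2@105 #5x#8:2@105 #7x#8:4@105; bids=[#2:5@98] asks=[-]

Answer: 4@105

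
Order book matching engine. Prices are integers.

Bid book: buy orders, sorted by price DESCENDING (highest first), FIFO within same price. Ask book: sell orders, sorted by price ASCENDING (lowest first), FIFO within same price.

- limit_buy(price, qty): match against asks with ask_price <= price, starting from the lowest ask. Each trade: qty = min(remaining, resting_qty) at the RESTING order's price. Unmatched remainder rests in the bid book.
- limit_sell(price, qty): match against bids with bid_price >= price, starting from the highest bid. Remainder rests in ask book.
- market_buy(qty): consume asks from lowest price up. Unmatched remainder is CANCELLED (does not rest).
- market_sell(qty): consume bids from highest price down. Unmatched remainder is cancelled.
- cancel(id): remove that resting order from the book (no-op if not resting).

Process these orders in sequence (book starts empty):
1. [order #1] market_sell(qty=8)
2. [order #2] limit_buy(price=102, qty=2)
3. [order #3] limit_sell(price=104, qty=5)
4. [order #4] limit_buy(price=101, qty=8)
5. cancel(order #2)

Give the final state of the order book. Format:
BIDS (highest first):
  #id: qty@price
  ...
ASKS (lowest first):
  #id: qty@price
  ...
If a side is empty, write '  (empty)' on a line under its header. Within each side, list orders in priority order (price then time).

Answer: BIDS (highest first):
  #4: 8@101
ASKS (lowest first):
  #3: 5@104

Derivation:
After op 1 [order #1] market_sell(qty=8): fills=none; bids=[-] asks=[-]
After op 2 [order #2] limit_buy(price=102, qty=2): fills=none; bids=[#2:2@102] asks=[-]
After op 3 [order #3] limit_sell(price=104, qty=5): fills=none; bids=[#2:2@102] asks=[#3:5@104]
After op 4 [order #4] limit_buy(price=101, qty=8): fills=none; bids=[#2:2@102 #4:8@101] asks=[#3:5@104]
After op 5 cancel(order #2): fills=none; bids=[#4:8@101] asks=[#3:5@104]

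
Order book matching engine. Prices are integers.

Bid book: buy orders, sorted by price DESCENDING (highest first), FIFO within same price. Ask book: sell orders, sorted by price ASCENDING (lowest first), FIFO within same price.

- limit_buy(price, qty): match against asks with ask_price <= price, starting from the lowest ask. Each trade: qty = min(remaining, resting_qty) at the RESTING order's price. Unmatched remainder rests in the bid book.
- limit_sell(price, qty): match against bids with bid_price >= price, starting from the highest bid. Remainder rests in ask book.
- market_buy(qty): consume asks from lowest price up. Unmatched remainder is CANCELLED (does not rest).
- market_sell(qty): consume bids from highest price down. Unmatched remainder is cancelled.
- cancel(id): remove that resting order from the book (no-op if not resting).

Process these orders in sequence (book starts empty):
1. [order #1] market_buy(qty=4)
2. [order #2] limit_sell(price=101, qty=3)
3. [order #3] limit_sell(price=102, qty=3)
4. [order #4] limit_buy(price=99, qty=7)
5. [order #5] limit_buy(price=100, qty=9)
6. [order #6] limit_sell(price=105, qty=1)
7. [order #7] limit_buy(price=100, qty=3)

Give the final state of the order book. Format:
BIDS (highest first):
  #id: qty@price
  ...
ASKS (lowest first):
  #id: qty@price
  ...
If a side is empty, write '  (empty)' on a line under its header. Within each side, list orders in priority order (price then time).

Answer: BIDS (highest first):
  #5: 9@100
  #7: 3@100
  #4: 7@99
ASKS (lowest first):
  #2: 3@101
  #3: 3@102
  #6: 1@105

Derivation:
After op 1 [order #1] market_buy(qty=4): fills=none; bids=[-] asks=[-]
After op 2 [order #2] limit_sell(price=101, qty=3): fills=none; bids=[-] asks=[#2:3@101]
After op 3 [order #3] limit_sell(price=102, qty=3): fills=none; bids=[-] asks=[#2:3@101 #3:3@102]
After op 4 [order #4] limit_buy(price=99, qty=7): fills=none; bids=[#4:7@99] asks=[#2:3@101 #3:3@102]
After op 5 [order #5] limit_buy(price=100, qty=9): fills=none; bids=[#5:9@100 #4:7@99] asks=[#2:3@101 #3:3@102]
After op 6 [order #6] limit_sell(price=105, qty=1): fills=none; bids=[#5:9@100 #4:7@99] asks=[#2:3@101 #3:3@102 #6:1@105]
After op 7 [order #7] limit_buy(price=100, qty=3): fills=none; bids=[#5:9@100 #7:3@100 #4:7@99] asks=[#2:3@101 #3:3@102 #6:1@105]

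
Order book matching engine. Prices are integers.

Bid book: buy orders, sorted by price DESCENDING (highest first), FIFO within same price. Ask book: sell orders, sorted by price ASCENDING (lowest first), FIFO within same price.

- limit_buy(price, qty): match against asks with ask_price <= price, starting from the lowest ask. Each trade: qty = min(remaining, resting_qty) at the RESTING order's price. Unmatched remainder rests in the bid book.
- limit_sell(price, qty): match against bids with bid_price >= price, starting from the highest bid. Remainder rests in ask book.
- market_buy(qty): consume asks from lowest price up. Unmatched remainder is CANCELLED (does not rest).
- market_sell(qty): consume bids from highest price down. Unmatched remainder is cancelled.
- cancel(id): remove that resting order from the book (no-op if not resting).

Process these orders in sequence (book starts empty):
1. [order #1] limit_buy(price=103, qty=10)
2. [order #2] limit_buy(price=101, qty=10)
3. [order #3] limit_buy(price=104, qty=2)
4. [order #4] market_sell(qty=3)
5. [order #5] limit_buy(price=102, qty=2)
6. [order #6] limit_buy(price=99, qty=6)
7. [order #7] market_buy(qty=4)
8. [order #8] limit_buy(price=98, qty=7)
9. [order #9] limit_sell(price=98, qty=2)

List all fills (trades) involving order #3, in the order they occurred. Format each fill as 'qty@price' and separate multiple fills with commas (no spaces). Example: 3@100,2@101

Answer: 2@104

Derivation:
After op 1 [order #1] limit_buy(price=103, qty=10): fills=none; bids=[#1:10@103] asks=[-]
After op 2 [order #2] limit_buy(price=101, qty=10): fills=none; bids=[#1:10@103 #2:10@101] asks=[-]
After op 3 [order #3] limit_buy(price=104, qty=2): fills=none; bids=[#3:2@104 #1:10@103 #2:10@101] asks=[-]
After op 4 [order #4] market_sell(qty=3): fills=#3x#4:2@104 #1x#4:1@103; bids=[#1:9@103 #2:10@101] asks=[-]
After op 5 [order #5] limit_buy(price=102, qty=2): fills=none; bids=[#1:9@103 #5:2@102 #2:10@101] asks=[-]
After op 6 [order #6] limit_buy(price=99, qty=6): fills=none; bids=[#1:9@103 #5:2@102 #2:10@101 #6:6@99] asks=[-]
After op 7 [order #7] market_buy(qty=4): fills=none; bids=[#1:9@103 #5:2@102 #2:10@101 #6:6@99] asks=[-]
After op 8 [order #8] limit_buy(price=98, qty=7): fills=none; bids=[#1:9@103 #5:2@102 #2:10@101 #6:6@99 #8:7@98] asks=[-]
After op 9 [order #9] limit_sell(price=98, qty=2): fills=#1x#9:2@103; bids=[#1:7@103 #5:2@102 #2:10@101 #6:6@99 #8:7@98] asks=[-]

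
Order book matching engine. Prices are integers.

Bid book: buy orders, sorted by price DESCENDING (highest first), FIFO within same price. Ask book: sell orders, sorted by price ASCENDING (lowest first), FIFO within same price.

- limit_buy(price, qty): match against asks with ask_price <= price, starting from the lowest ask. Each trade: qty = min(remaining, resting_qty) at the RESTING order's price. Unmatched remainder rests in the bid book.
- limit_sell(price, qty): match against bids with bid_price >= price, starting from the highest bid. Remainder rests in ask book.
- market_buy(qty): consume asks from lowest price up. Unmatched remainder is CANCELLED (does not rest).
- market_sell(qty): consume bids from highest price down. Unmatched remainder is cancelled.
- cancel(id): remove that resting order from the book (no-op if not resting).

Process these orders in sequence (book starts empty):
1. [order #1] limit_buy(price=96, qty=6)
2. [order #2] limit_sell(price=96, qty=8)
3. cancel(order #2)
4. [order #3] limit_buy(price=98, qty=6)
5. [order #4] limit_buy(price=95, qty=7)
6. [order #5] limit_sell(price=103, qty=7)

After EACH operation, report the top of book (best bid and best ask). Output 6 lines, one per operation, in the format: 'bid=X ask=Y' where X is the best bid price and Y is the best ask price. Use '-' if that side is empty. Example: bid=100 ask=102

Answer: bid=96 ask=-
bid=- ask=96
bid=- ask=-
bid=98 ask=-
bid=98 ask=-
bid=98 ask=103

Derivation:
After op 1 [order #1] limit_buy(price=96, qty=6): fills=none; bids=[#1:6@96] asks=[-]
After op 2 [order #2] limit_sell(price=96, qty=8): fills=#1x#2:6@96; bids=[-] asks=[#2:2@96]
After op 3 cancel(order #2): fills=none; bids=[-] asks=[-]
After op 4 [order #3] limit_buy(price=98, qty=6): fills=none; bids=[#3:6@98] asks=[-]
After op 5 [order #4] limit_buy(price=95, qty=7): fills=none; bids=[#3:6@98 #4:7@95] asks=[-]
After op 6 [order #5] limit_sell(price=103, qty=7): fills=none; bids=[#3:6@98 #4:7@95] asks=[#5:7@103]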